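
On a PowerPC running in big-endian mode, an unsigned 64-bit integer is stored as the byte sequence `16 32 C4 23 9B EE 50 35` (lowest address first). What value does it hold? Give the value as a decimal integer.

Big-endian stores the most-significant byte at the lowest address.
The bytes are already most-significant first: 0x1632C4239BEE5035.
0x1632C4239BEE5035 = 1599556474888933429.

1599556474888933429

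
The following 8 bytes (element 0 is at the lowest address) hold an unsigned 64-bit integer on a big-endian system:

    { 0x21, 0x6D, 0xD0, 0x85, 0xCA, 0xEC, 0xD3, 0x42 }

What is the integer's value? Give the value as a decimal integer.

Big-endian: lowest address holds the most-significant byte.
The bytes are already most-significant first: 0x216DD085CAECD342.
0x216DD085CAECD342 = 2408810648766829378.

2408810648766829378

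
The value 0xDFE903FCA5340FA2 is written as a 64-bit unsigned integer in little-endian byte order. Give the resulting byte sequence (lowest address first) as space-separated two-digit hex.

Split into bytes (most-significant first): DF E9 03 FC A5 34 0F A2.
Little-endian: lowest address holds the least-significant byte.
So at ascending addresses the bytes are A2 0F 34 A5 FC 03 E9 DF.

A2 0F 34 A5 FC 03 E9 DF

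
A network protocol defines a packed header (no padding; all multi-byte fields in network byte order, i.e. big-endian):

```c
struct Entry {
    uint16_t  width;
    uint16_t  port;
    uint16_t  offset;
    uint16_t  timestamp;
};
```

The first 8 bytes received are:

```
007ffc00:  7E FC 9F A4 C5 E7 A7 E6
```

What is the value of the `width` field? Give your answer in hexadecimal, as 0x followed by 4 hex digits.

`width` is the first field, at byte offset 0, occupying 2 bytes.
Bytes at offsets 0..1: 7E FC.
In big-endian order the high byte comes first in memory.
The bytes are already most-significant first: 0x7EFC.

0x7EFC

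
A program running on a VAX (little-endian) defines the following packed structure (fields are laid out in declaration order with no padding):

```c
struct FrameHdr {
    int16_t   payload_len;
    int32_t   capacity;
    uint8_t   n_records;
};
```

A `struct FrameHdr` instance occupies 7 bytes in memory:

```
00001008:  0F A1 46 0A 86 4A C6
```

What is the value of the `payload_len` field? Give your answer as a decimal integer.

-24305

`payload_len` is the first field, at byte offset 0, occupying 2 bytes.
Bytes at offsets 0..1: 0F A1.
In little-endian order the low byte comes first in memory.
Reassemble most-significant byte first: A1 0F → 0xA10F.
Top bit is set, so as a signed 16-bit value this is 0xA10F − 2^16 = -24305.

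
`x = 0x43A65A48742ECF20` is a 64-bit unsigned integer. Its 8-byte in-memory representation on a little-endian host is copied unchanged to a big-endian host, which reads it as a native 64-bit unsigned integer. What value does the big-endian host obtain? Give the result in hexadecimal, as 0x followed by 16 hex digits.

0x20CF2E74485AA643

Stored little-endian, the bytes at ascending addresses are 20 CF 2E 74 48 5A A6 43.
Read back as big-endian, the last byte is least significant, giving 0x20CF2E74485AA643.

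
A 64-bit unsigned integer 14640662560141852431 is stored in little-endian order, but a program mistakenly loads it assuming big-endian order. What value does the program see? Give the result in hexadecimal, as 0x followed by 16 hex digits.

14640662560141852431 in 64-bit hexadecimal is 0xCB2E1507659DBF0F.
Stored little-endian, the bytes at ascending addresses are 0F BF 9D 65 07 15 2E CB.
Read back as big-endian, the last byte is least significant, giving 0x0FBF9D6507152ECB.

0x0FBF9D6507152ECB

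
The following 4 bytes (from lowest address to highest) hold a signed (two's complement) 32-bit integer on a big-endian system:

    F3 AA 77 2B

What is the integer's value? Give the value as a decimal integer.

-206932181

Big-endian stores the most-significant byte at the lowest address.
The bytes are already most-significant first: 0xF3AA772B.
Top bit is set, so as a signed 32-bit value this is 0xF3AA772B − 2^32 = -206932181.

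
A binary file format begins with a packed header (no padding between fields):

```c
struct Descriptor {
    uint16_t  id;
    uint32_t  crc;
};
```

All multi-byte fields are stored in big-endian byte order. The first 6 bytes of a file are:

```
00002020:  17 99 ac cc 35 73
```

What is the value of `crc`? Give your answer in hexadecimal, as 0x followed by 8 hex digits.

`crc` follows `id` (2 bytes), so it starts at byte offset 2 and occupies 4 bytes.
Bytes at offsets 2..5: AC CC 35 73.
Big-endian stores the most-significant byte at the lowest address.
The bytes are already most-significant first: 0xACCC3573.

0xACCC3573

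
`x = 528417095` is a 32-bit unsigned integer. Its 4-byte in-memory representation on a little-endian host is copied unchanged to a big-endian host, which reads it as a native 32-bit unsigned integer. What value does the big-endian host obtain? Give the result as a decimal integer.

1191280415

528417095 in 32-bit hexadecimal is 0x1F7F0147.
Stored little-endian, the bytes at ascending addresses are 47 01 7F 1F.
Read back as big-endian, the last byte is least significant, giving 0x47017F1F.
0x47017F1F = 1191280415.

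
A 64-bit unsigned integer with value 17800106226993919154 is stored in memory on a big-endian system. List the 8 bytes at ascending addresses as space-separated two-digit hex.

F7 06 AE 4D F0 30 F4 B2

17800106226993919154 in hexadecimal, padded to 64 bits, is 0xF706AE4DF030F4B2.
Split into bytes (most-significant first): F7 06 AE 4D F0 30 F4 B2.
In big-endian order the high byte comes first in memory.
So the memory order matches the most-significant-first order: F7 06 AE 4D F0 30 F4 B2.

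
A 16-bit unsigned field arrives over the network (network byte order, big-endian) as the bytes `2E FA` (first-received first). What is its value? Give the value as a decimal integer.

Big-endian stores the most-significant byte at the lowest address.
The bytes are already most-significant first: 0x2EFA.
0x2EFA = 12026.

12026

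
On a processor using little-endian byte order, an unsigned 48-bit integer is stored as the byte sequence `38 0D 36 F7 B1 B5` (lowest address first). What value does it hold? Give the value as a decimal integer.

Little-endian stores the least-significant byte at the lowest address.
Reassemble most-significant byte first: B5 B1 F7 36 0D 38 → 0xB5B1F7360D38.
0xB5B1F7360D38 = 199775961353528.

199775961353528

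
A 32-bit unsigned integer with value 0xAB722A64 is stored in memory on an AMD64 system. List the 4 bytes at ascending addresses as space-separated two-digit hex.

64 2A 72 AB

Split into bytes (most-significant first): AB 72 2A 64.
Little-endian stores the least-significant byte at the lowest address.
So at ascending addresses the bytes are 64 2A 72 AB.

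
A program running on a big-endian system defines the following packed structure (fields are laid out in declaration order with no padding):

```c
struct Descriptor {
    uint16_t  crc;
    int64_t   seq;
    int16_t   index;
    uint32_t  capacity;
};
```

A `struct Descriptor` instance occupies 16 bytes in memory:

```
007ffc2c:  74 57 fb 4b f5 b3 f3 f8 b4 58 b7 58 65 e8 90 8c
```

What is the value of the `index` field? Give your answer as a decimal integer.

`index` follows `crc` (2 B), `seq` (8 B), so it starts at offset 2 + 8 = 10 and occupies 2 bytes.
Bytes at offsets 10..11: B7 58.
Big-endian stores the most-significant byte at the lowest address.
The bytes are already most-significant first: 0xB758.
Top bit is set, so as a signed 16-bit value this is 0xB758 − 2^16 = -18600.

-18600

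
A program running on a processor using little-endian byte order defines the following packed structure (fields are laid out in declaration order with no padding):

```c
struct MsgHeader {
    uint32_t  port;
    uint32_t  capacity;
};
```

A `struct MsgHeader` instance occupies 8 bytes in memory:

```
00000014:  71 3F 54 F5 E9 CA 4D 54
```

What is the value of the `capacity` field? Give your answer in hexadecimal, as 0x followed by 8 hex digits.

0x544DCAE9

`capacity` follows `port` (4 bytes), so it starts at byte offset 4 and occupies 4 bytes.
Bytes at offsets 4..7: E9 CA 4D 54.
In little-endian order the low byte comes first in memory.
Reassemble most-significant byte first: 54 4D CA E9 → 0x544DCAE9.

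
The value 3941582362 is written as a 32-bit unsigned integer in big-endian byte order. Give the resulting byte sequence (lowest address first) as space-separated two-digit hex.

3941582362 in hexadecimal, padded to 32 bits, is 0xEAEFC61A.
Split into bytes (most-significant first): EA EF C6 1A.
In big-endian order the high byte comes first in memory.
So the memory order matches the most-significant-first order: EA EF C6 1A.

EA EF C6 1A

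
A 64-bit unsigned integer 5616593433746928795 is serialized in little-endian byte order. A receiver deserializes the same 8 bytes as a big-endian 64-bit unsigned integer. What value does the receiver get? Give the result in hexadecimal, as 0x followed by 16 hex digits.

5616593433746928795 in 64-bit hexadecimal is 0x4DF225F85246F49B.
Stored little-endian, the bytes at ascending addresses are 9B F4 46 52 F8 25 F2 4D.
Read back as big-endian, the last byte is least significant, giving 0x9BF44652F825F24D.

0x9BF44652F825F24D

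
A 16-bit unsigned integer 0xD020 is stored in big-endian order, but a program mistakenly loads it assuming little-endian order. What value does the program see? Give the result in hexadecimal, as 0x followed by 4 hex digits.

0x20D0

Stored big-endian, the bytes at ascending addresses are D0 20.
Read back as little-endian, the first byte is least significant, giving 0x20D0.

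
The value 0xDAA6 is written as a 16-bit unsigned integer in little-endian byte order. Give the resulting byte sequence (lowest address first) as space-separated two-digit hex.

Split into bytes (most-significant first): DA A6.
Little-endian stores the least-significant byte at the lowest address.
So at ascending addresses the bytes are A6 DA.

A6 DA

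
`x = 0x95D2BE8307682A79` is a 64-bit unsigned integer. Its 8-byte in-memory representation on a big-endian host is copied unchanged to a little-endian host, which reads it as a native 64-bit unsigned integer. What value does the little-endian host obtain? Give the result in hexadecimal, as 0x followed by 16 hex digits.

Stored big-endian, the bytes at ascending addresses are 95 D2 BE 83 07 68 2A 79.
Read back as little-endian, the first byte is least significant, giving 0x792A680783BED295.

0x792A680783BED295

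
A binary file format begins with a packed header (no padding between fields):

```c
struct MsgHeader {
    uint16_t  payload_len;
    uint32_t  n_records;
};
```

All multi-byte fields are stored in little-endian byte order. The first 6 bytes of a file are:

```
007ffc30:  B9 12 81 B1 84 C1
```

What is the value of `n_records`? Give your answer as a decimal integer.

3246698881

`n_records` follows `payload_len` (2 bytes), so it starts at byte offset 2 and occupies 4 bytes.
Bytes at offsets 2..5: 81 B1 84 C1.
Little-endian stores the least-significant byte at the lowest address.
Reassemble most-significant byte first: C1 84 B1 81 → 0xC184B181.
0xC184B181 = 3246698881.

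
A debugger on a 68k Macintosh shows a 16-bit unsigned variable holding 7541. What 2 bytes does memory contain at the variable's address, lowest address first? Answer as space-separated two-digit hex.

1D 75

7541 in hexadecimal, padded to 16 bits, is 0x1D75.
Split into bytes (most-significant first): 1D 75.
Big-endian stores the most-significant byte at the lowest address.
So the memory order matches the most-significant-first order: 1D 75.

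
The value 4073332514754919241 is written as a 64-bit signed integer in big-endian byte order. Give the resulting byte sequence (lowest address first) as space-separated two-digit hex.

4073332514754919241 in hexadecimal, padded to 64 bits, is 0x388762573A03FB49.
Split into bytes (most-significant first): 38 87 62 57 3A 03 FB 49.
In big-endian order the high byte comes first in memory.
So the memory order matches the most-significant-first order: 38 87 62 57 3A 03 FB 49.

38 87 62 57 3A 03 FB 49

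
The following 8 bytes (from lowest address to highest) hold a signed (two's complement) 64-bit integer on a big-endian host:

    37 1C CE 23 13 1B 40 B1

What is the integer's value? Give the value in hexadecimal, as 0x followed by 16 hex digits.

Big-endian: lowest address holds the most-significant byte.
The bytes are already most-significant first: 0x371CCE23131B40B1.

0x371CCE23131B40B1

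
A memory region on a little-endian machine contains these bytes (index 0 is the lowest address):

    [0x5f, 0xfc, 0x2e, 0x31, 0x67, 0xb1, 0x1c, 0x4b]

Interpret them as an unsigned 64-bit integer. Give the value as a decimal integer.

5412395908957404255

Little-endian stores the least-significant byte at the lowest address.
Reassemble most-significant byte first: 4B 1C B1 67 31 2E FC 5F → 0x4B1CB167312EFC5F.
0x4B1CB167312EFC5F = 5412395908957404255.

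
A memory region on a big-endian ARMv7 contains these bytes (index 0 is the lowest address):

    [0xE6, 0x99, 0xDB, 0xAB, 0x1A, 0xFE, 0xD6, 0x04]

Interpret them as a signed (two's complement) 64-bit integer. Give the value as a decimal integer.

-1830190245610596860

Big-endian stores the most-significant byte at the lowest address.
The bytes are already most-significant first: 0xE699DBAB1AFED604.
Top bit is set, so as a signed 64-bit value this is 0xE699DBAB1AFED604 − 2^64 = -1830190245610596860.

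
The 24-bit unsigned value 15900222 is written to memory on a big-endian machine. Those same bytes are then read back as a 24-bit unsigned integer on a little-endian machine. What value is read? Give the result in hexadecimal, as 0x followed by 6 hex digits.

0x3E9EF2

15900222 in 24-bit hexadecimal is 0xF29E3E.
Stored big-endian, the bytes at ascending addresses are F2 9E 3E.
Read back as little-endian, the first byte is least significant, giving 0x3E9EF2.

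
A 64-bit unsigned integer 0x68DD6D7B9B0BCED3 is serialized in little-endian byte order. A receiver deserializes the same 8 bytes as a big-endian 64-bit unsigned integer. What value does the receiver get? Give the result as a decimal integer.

15262148949623823720

Stored little-endian, the bytes at ascending addresses are D3 CE 0B 9B 7B 6D DD 68.
Read back as big-endian, the last byte is least significant, giving 0xD3CE0B9B7B6DDD68.
0xD3CE0B9B7B6DDD68 = 15262148949623823720.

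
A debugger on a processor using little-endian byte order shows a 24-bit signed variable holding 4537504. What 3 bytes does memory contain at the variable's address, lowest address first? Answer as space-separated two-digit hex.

4537504 in hexadecimal, padded to 24 bits, is 0x453CA0.
Split into bytes (most-significant first): 45 3C A0.
Little-endian stores the least-significant byte at the lowest address.
So at ascending addresses the bytes are A0 3C 45.

A0 3C 45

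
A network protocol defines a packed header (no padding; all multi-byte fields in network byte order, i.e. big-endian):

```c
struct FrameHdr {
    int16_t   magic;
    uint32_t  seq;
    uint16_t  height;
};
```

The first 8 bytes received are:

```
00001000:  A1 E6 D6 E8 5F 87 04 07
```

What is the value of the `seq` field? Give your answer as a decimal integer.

3605553031

`seq` follows `magic` (2 bytes), so it starts at byte offset 2 and occupies 4 bytes.
Bytes at offsets 2..5: D6 E8 5F 87.
Big-endian stores the most-significant byte at the lowest address.
The bytes are already most-significant first: 0xD6E85F87.
0xD6E85F87 = 3605553031.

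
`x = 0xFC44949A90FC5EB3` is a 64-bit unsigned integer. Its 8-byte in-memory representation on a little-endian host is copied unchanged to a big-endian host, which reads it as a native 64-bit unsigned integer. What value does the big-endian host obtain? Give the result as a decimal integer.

Stored little-endian, the bytes at ascending addresses are B3 5E FC 90 9A 94 44 FC.
Read back as big-endian, the last byte is least significant, giving 0xB35EFC909A9444FC.
0xB35EFC909A9444FC = 12925045678598800636.

12925045678598800636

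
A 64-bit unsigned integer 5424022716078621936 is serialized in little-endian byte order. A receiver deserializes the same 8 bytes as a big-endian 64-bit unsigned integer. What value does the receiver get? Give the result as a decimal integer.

17295093801794094411

5424022716078621936 in 64-bit hexadecimal is 0x4B45FFEC2D8404F0.
Stored little-endian, the bytes at ascending addresses are F0 04 84 2D EC FF 45 4B.
Read back as big-endian, the last byte is least significant, giving 0xF004842DECFF454B.
0xF004842DECFF454B = 17295093801794094411.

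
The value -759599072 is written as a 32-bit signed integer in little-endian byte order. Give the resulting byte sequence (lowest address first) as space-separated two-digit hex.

20 70 B9 D2

Two's complement of -759599072 in 32 bits: 759599072 = 0x2D468FE0; invert → 0xD2B9701F; add 1 → 0xD2B97020.
Split into bytes (most-significant first): D2 B9 70 20.
Little-endian: lowest address holds the least-significant byte.
So at ascending addresses the bytes are 20 70 B9 D2.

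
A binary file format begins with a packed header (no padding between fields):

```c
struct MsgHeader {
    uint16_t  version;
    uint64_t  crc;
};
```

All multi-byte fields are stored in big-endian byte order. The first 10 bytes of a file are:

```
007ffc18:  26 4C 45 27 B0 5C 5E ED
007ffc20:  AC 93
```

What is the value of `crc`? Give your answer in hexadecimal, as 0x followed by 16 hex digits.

0x4527B05C5EEDAC93

`crc` follows `version` (2 bytes), so it starts at byte offset 2 and occupies 8 bytes.
Bytes at offsets 2..9: 45 27 B0 5C 5E ED AC 93.
Big-endian: lowest address holds the most-significant byte.
The bytes are already most-significant first: 0x4527B05C5EEDAC93.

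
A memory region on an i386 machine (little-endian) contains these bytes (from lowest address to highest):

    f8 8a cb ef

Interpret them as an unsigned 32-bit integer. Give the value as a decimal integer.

4023094008

Little-endian: lowest address holds the least-significant byte.
Reassemble most-significant byte first: EF CB 8A F8 → 0xEFCB8AF8.
0xEFCB8AF8 = 4023094008.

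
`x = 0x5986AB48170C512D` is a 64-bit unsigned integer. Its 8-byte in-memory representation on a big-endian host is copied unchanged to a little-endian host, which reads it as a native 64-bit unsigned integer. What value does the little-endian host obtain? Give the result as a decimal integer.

3265404498963301977

Stored big-endian, the bytes at ascending addresses are 59 86 AB 48 17 0C 51 2D.
Read back as little-endian, the first byte is least significant, giving 0x2D510C1748AB8659.
0x2D510C1748AB8659 = 3265404498963301977.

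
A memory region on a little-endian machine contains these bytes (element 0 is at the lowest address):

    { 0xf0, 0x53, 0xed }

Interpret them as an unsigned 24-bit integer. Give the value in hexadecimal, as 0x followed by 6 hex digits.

0xED53F0

In little-endian order the low byte comes first in memory.
Reassemble most-significant byte first: ED 53 F0 → 0xED53F0.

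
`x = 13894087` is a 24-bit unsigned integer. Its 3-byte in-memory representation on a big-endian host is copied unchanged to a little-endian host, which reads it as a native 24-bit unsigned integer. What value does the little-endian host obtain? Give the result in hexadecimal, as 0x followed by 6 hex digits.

13894087 in 24-bit hexadecimal is 0xD401C7.
Stored big-endian, the bytes at ascending addresses are D4 01 C7.
Read back as little-endian, the first byte is least significant, giving 0xC701D4.

0xC701D4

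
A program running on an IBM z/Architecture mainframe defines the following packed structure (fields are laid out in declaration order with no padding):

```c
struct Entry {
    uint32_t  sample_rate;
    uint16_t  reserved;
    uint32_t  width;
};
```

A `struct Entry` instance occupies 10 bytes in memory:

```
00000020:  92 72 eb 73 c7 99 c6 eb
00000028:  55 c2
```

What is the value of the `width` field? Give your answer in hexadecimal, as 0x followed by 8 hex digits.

0xC6EB55C2

`width` follows `sample_rate` (4 B), `reserved` (2 B), so it starts at offset 4 + 2 = 6 and occupies 4 bytes.
Bytes at offsets 6..9: C6 EB 55 C2.
Big-endian stores the most-significant byte at the lowest address.
The bytes are already most-significant first: 0xC6EB55C2.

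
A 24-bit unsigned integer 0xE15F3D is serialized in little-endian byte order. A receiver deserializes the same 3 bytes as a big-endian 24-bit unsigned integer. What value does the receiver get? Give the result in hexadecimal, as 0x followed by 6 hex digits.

Stored little-endian, the bytes at ascending addresses are 3D 5F E1.
Read back as big-endian, the last byte is least significant, giving 0x3D5FE1.

0x3D5FE1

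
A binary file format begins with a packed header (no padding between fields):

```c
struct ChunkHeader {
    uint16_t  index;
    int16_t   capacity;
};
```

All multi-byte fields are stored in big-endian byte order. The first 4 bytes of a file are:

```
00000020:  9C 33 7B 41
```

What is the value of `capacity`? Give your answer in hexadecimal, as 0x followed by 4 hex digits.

0x7B41

`capacity` follows `index` (2 bytes), so it starts at byte offset 2 and occupies 2 bytes.
Bytes at offsets 2..3: 7B 41.
Big-endian: lowest address holds the most-significant byte.
The bytes are already most-significant first: 0x7B41.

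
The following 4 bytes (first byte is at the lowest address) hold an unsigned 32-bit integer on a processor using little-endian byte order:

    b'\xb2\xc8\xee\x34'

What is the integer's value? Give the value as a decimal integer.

In little-endian order the low byte comes first in memory.
Reassemble most-significant byte first: 34 EE C8 B2 → 0x34EEC8B2.
0x34EEC8B2 = 888064178.

888064178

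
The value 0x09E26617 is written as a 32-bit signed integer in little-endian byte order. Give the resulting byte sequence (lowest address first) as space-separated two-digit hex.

Split into bytes (most-significant first): 09 E2 66 17.
Little-endian: lowest address holds the least-significant byte.
So at ascending addresses the bytes are 17 66 E2 09.

17 66 E2 09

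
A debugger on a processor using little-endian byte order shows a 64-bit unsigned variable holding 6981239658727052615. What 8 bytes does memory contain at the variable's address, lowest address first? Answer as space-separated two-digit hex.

47 95 4B 3E 7B 58 E2 60

6981239658727052615 in hexadecimal, padded to 64 bits, is 0x60E2587B3E4B9547.
Split into bytes (most-significant first): 60 E2 58 7B 3E 4B 95 47.
Little-endian stores the least-significant byte at the lowest address.
So at ascending addresses the bytes are 47 95 4B 3E 7B 58 E2 60.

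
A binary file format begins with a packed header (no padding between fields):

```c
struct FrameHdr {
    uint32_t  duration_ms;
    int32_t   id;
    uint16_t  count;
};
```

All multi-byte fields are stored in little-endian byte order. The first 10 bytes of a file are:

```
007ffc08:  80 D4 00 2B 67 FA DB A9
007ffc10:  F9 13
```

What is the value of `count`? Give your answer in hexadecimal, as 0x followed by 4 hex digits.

0x13F9

`count` follows `duration_ms` (4 B), `id` (4 B), so it starts at offset 4 + 4 = 8 and occupies 2 bytes.
Bytes at offsets 8..9: F9 13.
Little-endian: lowest address holds the least-significant byte.
Reassemble most-significant byte first: 13 F9 → 0x13F9.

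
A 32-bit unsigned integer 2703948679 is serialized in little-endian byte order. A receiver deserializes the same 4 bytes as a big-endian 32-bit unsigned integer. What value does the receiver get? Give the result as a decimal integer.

2281384609

2703948679 in 32-bit hexadecimal is 0xA12AFB87.
Stored little-endian, the bytes at ascending addresses are 87 FB 2A A1.
Read back as big-endian, the last byte is least significant, giving 0x87FB2AA1.
0x87FB2AA1 = 2281384609.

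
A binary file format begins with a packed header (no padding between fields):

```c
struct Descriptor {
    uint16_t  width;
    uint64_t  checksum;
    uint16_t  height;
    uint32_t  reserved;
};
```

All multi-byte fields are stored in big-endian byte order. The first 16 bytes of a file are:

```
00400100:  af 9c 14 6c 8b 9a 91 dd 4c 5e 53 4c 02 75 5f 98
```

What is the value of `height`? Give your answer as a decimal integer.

`height` follows `width` (2 B), `checksum` (8 B), so it starts at offset 2 + 8 = 10 and occupies 2 bytes.
Bytes at offsets 10..11: 53 4C.
Big-endian: lowest address holds the most-significant byte.
The bytes are already most-significant first: 0x534C.
0x534C = 21324.

21324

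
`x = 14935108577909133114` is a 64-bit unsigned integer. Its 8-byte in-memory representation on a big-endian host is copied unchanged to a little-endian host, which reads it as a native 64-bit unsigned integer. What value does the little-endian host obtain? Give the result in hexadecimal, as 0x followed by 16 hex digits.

0x3ACF293C1F2A44CF

14935108577909133114 in 64-bit hexadecimal is 0xCF442A1F3C29CF3A.
Stored big-endian, the bytes at ascending addresses are CF 44 2A 1F 3C 29 CF 3A.
Read back as little-endian, the first byte is least significant, giving 0x3ACF293C1F2A44CF.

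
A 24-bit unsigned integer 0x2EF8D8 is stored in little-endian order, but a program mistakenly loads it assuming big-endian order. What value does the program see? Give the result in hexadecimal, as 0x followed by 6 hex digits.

Stored little-endian, the bytes at ascending addresses are D8 F8 2E.
Read back as big-endian, the last byte is least significant, giving 0xD8F82E.

0xD8F82E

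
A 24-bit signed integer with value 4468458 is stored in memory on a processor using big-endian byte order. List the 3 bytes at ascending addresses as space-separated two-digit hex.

4468458 in hexadecimal, padded to 24 bits, is 0x442EEA.
Split into bytes (most-significant first): 44 2E EA.
Big-endian: lowest address holds the most-significant byte.
So the memory order matches the most-significant-first order: 44 2E EA.

44 2E EA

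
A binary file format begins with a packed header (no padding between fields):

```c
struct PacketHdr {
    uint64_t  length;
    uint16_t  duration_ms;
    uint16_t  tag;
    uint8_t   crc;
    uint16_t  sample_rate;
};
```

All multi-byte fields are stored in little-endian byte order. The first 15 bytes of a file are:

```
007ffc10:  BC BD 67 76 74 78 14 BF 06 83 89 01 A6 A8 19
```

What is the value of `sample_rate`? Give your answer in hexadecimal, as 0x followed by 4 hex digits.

0x19A8

`sample_rate` follows `length` (8 B), `duration_ms` (2 B), `tag` (2 B), `crc` (1 B), so it starts at offset 8 + 2 + 2 + 1 = 13 and occupies 2 bytes.
Bytes at offsets 13..14: A8 19.
Little-endian: lowest address holds the least-significant byte.
Reassemble most-significant byte first: 19 A8 → 0x19A8.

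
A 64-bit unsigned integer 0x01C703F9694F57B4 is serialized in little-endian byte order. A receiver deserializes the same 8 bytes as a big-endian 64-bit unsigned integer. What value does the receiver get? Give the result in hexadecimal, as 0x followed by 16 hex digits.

Stored little-endian, the bytes at ascending addresses are B4 57 4F 69 F9 03 C7 01.
Read back as big-endian, the last byte is least significant, giving 0xB4574F69F903C701.

0xB4574F69F903C701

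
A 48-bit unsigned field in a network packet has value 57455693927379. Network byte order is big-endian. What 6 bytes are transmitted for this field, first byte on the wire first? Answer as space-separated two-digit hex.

34 41 72 3A 13 D3

57455693927379 in hexadecimal, padded to 48 bits, is 0x3441723A13D3.
Split into bytes (most-significant first): 34 41 72 3A 13 D3.
Big-endian stores the most-significant byte at the lowest address.
So the memory order matches the most-significant-first order: 34 41 72 3A 13 D3.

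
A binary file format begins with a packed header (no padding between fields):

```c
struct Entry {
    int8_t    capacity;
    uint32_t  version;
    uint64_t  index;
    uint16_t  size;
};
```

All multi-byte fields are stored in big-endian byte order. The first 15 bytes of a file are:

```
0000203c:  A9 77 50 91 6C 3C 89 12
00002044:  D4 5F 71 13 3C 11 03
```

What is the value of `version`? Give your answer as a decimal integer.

`version` follows `capacity` (1 byte), so it starts at byte offset 1 and occupies 4 bytes.
Bytes at offsets 1..4: 77 50 91 6C.
Big-endian: lowest address holds the most-significant byte.
The bytes are already most-significant first: 0x7750916C.
0x7750916C = 2001768812.

2001768812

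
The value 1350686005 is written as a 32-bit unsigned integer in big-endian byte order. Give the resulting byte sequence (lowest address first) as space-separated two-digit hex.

1350686005 in hexadecimal, padded to 32 bits, is 0x5081D535.
Split into bytes (most-significant first): 50 81 D5 35.
Big-endian stores the most-significant byte at the lowest address.
So the memory order matches the most-significant-first order: 50 81 D5 35.

50 81 D5 35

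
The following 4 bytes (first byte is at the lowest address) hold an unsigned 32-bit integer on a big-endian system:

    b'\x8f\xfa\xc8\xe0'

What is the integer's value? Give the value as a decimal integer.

2415577312

Big-endian: lowest address holds the most-significant byte.
The bytes are already most-significant first: 0x8FFAC8E0.
0x8FFAC8E0 = 2415577312.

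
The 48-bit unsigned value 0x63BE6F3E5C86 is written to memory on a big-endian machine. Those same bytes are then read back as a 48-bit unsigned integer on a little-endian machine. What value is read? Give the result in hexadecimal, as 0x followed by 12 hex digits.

Stored big-endian, the bytes at ascending addresses are 63 BE 6F 3E 5C 86.
Read back as little-endian, the first byte is least significant, giving 0x865C3E6FBE63.

0x865C3E6FBE63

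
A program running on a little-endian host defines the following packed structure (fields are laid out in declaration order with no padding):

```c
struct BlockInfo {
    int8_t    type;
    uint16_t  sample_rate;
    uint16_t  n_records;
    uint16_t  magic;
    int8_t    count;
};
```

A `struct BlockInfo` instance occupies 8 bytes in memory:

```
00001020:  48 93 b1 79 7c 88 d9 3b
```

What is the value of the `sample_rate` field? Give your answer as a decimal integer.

`sample_rate` follows `type` (1 byte), so it starts at byte offset 1 and occupies 2 bytes.
Bytes at offsets 1..2: 93 B1.
Little-endian: lowest address holds the least-significant byte.
Reassemble most-significant byte first: B1 93 → 0xB193.
0xB193 = 45459.

45459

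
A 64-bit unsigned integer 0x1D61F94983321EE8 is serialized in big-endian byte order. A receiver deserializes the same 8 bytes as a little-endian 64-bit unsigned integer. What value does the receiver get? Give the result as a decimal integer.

16725861605563785501

Stored big-endian, the bytes at ascending addresses are 1D 61 F9 49 83 32 1E E8.
Read back as little-endian, the first byte is least significant, giving 0xE81E328349F9611D.
0xE81E328349F9611D = 16725861605563785501.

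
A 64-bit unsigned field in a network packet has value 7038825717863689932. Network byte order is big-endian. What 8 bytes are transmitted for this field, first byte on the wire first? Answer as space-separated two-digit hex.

61 AE EE B2 75 26 2E CC

7038825717863689932 in hexadecimal, padded to 64 bits, is 0x61AEEEB275262ECC.
Split into bytes (most-significant first): 61 AE EE B2 75 26 2E CC.
Big-endian: lowest address holds the most-significant byte.
So the memory order matches the most-significant-first order: 61 AE EE B2 75 26 2E CC.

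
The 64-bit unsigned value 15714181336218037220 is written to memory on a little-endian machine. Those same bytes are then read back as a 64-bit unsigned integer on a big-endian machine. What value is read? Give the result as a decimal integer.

16459347126870873050

15714181336218037220 in 64-bit hexadecimal is 0xDA13FCAB01596BE4.
Stored little-endian, the bytes at ascending addresses are E4 6B 59 01 AB FC 13 DA.
Read back as big-endian, the last byte is least significant, giving 0xE46B5901ABFC13DA.
0xE46B5901ABFC13DA = 16459347126870873050.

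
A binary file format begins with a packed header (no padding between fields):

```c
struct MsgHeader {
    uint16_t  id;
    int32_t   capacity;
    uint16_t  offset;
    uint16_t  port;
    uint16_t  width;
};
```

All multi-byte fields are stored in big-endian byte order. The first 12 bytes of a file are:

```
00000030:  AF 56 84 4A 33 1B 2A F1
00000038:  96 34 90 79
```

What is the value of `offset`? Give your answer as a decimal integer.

`offset` follows `id` (2 B), `capacity` (4 B), so it starts at offset 2 + 4 = 6 and occupies 2 bytes.
Bytes at offsets 6..7: 2A F1.
In big-endian order the high byte comes first in memory.
The bytes are already most-significant first: 0x2AF1.
0x2AF1 = 10993.

10993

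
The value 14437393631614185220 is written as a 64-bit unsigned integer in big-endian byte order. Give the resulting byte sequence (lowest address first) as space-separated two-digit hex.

14437393631614185220 in hexadecimal, padded to 64 bits, is 0xC85BED03EED9AF04.
Split into bytes (most-significant first): C8 5B ED 03 EE D9 AF 04.
Big-endian: lowest address holds the most-significant byte.
So the memory order matches the most-significant-first order: C8 5B ED 03 EE D9 AF 04.

C8 5B ED 03 EE D9 AF 04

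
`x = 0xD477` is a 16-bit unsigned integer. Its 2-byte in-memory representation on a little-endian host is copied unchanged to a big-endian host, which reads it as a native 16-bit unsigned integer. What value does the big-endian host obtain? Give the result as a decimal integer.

30676

Stored little-endian, the bytes at ascending addresses are 77 D4.
Read back as big-endian, the last byte is least significant, giving 0x77D4.
0x77D4 = 30676.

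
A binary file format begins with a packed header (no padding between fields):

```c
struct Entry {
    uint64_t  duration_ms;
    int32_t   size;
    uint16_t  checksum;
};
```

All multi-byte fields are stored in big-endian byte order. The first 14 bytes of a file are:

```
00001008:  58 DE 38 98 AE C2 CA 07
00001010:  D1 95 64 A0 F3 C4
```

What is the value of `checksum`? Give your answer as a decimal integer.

`checksum` follows `duration_ms` (8 B), `size` (4 B), so it starts at offset 8 + 4 = 12 and occupies 2 bytes.
Bytes at offsets 12..13: F3 C4.
In big-endian order the high byte comes first in memory.
The bytes are already most-significant first: 0xF3C4.
0xF3C4 = 62404.

62404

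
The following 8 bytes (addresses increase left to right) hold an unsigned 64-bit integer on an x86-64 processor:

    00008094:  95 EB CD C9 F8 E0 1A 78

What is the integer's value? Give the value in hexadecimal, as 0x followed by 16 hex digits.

0x781AE0F8C9CDEB95

Little-endian: lowest address holds the least-significant byte.
Reassemble most-significant byte first: 78 1A E0 F8 C9 CD EB 95 → 0x781AE0F8C9CDEB95.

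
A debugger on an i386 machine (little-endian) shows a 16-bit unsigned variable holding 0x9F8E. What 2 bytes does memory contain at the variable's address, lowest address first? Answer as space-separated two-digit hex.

8E 9F

Split into bytes (most-significant first): 9F 8E.
In little-endian order the low byte comes first in memory.
So at ascending addresses the bytes are 8E 9F.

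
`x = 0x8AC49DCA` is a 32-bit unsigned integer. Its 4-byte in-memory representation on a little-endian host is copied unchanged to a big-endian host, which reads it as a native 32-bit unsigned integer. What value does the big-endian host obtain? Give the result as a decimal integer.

Stored little-endian, the bytes at ascending addresses are CA 9D C4 8A.
Read back as big-endian, the last byte is least significant, giving 0xCA9DC48A.
0xCA9DC48A = 3399337098.

3399337098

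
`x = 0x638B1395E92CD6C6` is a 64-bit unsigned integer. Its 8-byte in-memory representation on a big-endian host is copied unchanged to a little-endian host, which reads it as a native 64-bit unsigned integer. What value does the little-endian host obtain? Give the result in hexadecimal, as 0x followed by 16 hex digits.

0xC6D62CE995138B63

Stored big-endian, the bytes at ascending addresses are 63 8B 13 95 E9 2C D6 C6.
Read back as little-endian, the first byte is least significant, giving 0xC6D62CE995138B63.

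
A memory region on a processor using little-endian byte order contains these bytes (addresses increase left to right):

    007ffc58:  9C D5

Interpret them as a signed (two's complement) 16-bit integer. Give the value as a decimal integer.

-10852

In little-endian order the low byte comes first in memory.
Reassemble most-significant byte first: D5 9C → 0xD59C.
Top bit is set, so as a signed 16-bit value this is 0xD59C − 2^16 = -10852.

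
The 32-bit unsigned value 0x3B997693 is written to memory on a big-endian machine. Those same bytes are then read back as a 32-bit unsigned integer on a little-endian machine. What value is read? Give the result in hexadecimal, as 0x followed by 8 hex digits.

0x9376993B

Stored big-endian, the bytes at ascending addresses are 3B 99 76 93.
Read back as little-endian, the first byte is least significant, giving 0x9376993B.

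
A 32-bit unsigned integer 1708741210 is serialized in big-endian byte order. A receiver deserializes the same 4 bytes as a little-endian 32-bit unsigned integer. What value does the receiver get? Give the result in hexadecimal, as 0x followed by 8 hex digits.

1708741210 in 32-bit hexadecimal is 0x65D9525A.
Stored big-endian, the bytes at ascending addresses are 65 D9 52 5A.
Read back as little-endian, the first byte is least significant, giving 0x5A52D965.

0x5A52D965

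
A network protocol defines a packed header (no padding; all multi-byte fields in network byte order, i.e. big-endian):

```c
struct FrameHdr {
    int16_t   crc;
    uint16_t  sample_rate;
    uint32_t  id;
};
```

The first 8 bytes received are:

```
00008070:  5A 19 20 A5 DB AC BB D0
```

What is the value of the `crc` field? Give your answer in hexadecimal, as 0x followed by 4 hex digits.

0x5A19

`crc` is the first field, at byte offset 0, occupying 2 bytes.
Bytes at offsets 0..1: 5A 19.
Big-endian: lowest address holds the most-significant byte.
The bytes are already most-significant first: 0x5A19.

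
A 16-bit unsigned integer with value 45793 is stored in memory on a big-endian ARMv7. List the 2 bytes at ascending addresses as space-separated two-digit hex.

45793 in hexadecimal, padded to 16 bits, is 0xB2E1.
Split into bytes (most-significant first): B2 E1.
Big-endian stores the most-significant byte at the lowest address.
So the memory order matches the most-significant-first order: B2 E1.

B2 E1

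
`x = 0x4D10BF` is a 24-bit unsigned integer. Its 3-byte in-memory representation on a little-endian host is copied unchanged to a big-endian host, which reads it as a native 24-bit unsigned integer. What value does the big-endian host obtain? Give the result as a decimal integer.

12521549

Stored little-endian, the bytes at ascending addresses are BF 10 4D.
Read back as big-endian, the last byte is least significant, giving 0xBF104D.
0xBF104D = 12521549.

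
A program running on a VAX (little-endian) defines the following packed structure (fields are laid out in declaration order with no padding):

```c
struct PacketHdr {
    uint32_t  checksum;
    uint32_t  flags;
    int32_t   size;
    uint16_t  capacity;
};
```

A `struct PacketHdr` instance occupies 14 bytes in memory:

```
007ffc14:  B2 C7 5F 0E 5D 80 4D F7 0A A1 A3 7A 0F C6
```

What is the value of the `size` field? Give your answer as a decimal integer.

2057543946

`size` follows `checksum` (4 B), `flags` (4 B), so it starts at offset 4 + 4 = 8 and occupies 4 bytes.
Bytes at offsets 8..11: 0A A1 A3 7A.
Little-endian: lowest address holds the least-significant byte.
Reassemble most-significant byte first: 7A A3 A1 0A → 0x7AA3A10A.
0x7AA3A10A = 2057543946.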